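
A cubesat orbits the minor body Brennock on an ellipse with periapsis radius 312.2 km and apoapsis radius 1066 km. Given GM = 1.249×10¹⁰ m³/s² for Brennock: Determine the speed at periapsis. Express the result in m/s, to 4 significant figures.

Semi-major axis a = (r_p + r_a)/2 = 689.10 km = 6.891×10⁵ m.
Vis-viva: v² = μ(2/r − 1/a) = 1.249×10¹⁰ × (6.406×10⁻⁶ − 1.451×10⁻⁶) = 6.189×10⁴ m²/s².
v = 248.8 m/s.

v ≈ 248.8 m/s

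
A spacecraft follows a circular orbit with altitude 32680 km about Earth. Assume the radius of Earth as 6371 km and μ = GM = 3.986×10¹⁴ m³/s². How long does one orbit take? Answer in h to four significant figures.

r = 6371 + 32680 = 39051 km = 3.9051×10⁷ m.
Kepler's third law: T = 2π√(r³/μ) = 2π√((3.905×10⁷)³ / 3.986×10¹⁴).
r³/μ = 1.494×10⁸ s², so T = 2π × 1.222×10⁴ = 7.680×10⁴ s.
Converting: 7.680×10⁴ s ÷ 3600 = 21.33 h.

T ≈ 21.33 h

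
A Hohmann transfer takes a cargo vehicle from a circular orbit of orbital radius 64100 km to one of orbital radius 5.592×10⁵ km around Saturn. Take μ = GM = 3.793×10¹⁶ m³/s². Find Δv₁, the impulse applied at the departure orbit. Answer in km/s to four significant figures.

Δv ≈ 8.259 km/s

r₁ = 64100 km = 6.410×10⁷ m.
r₂ = 5.592×10⁵ km = 5.592×10⁸ m.
Transfer ellipse a_t = (r₁ + r₂)/2 = 3.116×10⁸ m.
At r₁: circular v_c1 = √(μ/r₁) = 24330 m/s; transfer-perikrone v_p = √[μ(2/r₁ − 1/a_t)] = 32580 m/s.
Δv₁ = v_p − v_c1 = 8259 m/s.
= 8.259 km/s.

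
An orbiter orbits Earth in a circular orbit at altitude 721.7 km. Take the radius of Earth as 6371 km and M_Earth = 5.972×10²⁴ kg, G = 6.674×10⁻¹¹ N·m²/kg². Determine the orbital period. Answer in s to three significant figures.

T ≈ 5940 s

μ = GM = 6.674×10⁻¹¹ × 5.972×10²⁴ = 3.986×10¹⁴ m³/s².
r = 6371 + 721.7 = 7092.7 km = 7.0927×10⁶ m.
Kepler's third law: T = 2π√(r³/μ) = 2π√((7.093×10⁶)³ / 3.986×10¹⁴).
r³/μ = 8.952×10⁵ s², so T = 2π × 9.462×10² = 5.945×10³ s.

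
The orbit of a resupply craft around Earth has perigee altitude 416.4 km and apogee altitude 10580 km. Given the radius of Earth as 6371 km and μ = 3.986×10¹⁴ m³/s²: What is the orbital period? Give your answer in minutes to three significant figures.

T ≈ 214 minutes

r_p = 6371 + 416.4 = 6787.4 km = 6.7874×10⁶ m.
r_a = 6371 + 10580 = 16951 km = 1.6951×10⁷ m.
Semi-major axis a = (r_p + r_a)/2 = (6787.4 + 16951)/2 = 11869 km = 1.187×10⁷ m.
By Kepler's third law T = 2π√(a³/μ) = 2π × 2.048×10³ = 1.287×10⁴ s.
= 214.5 minutes.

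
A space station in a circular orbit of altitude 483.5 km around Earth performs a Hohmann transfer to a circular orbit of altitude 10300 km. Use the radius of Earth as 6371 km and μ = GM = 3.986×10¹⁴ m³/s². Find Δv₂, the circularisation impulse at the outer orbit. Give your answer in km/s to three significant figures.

r₁ = 6371 + 483.5 = 6854.5 km = 6.8545×10⁶ m.
r₂ = 6371 + 10300 = 16671 km = 1.6671×10⁷ m.
Transfer ellipse a_t = (r₁ + r₂)/2 = 1.176×10⁷ m.
At r₁: circular v_c1 = √(μ/r₁) = 7626 m/s; transfer-perigee v_p = √[μ(2/r₁ − 1/a_t)] = 9078 m/s.
At r₂: circular v_c2 = √(μ/r₂) = 4890 m/s; transfer-apogee v_a = √[μ(2/r₂ − 1/a_t)] = 3733 m/s.
Δv₂ = v_c2 − v_a = 1157 m/s.
= 1.157 km/s.

Δv ≈ 1.16 km/s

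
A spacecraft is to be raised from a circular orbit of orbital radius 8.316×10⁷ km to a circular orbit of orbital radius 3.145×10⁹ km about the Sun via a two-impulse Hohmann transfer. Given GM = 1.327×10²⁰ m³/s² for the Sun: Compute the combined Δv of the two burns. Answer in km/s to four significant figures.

r₁ = 8.316×10⁷ km = 8.316×10¹⁰ m.
r₂ = 3.145×10⁹ km = 3.145×10¹² m.
Transfer ellipse a_t = (r₁ + r₂)/2 = 1.614×10¹² m.
At r₁: circular v_c1 = √(μ/r₁) = 39950 m/s; transfer-perihelion v_p = √[μ(2/r₁ − 1/a_t)] = 55760 m/s.
Δv₁ = v_p − v_c1 = 15810 m/s.
At r₂: circular v_c2 = √(μ/r₂) = 6496 m/s; transfer-aphelion v_a = √[μ(2/r₂ − 1/a_t)] = 1474 m/s.
Δv₂ = v_c2 − v_a = 5021 m/s.
Total Δv = Δv₁ + Δv₂ = 20840 m/s = 20.84 km/s.

Δv_total ≈ 20.84 km/s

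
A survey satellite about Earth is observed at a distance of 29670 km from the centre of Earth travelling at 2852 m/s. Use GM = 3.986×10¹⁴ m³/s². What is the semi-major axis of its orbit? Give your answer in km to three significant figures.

r = 2.967×10⁷ m.
Specific orbital energy ε = v²/2 − μ/r = (2852)²/2 − 3.986×10¹⁴/2.967×10⁷ = -9.367×10⁶ J/kg.
Since ε = −μ/(2a), a = −μ/(2ε) = 2.128×10⁷ m = 21276 km.

a ≈ 21300 km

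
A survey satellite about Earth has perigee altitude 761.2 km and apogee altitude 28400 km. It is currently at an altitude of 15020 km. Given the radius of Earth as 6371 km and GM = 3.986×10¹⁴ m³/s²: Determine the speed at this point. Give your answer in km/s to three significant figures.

r_p = 6371 + 761.2 = 7132.2 km = 7.1322×10⁶ m.
r_a = 6371 + 28400 = 34771 km = 3.4771×10⁷ m.
r = 6371 + 15020 = 21391 km = 2.139×10⁷ m.
Semi-major axis a = (r_p + r_a)/2 = 20952 km = 2.095×10⁷ m.
Vis-viva: v² = μ(2/r − 1/a) = 3.986×10¹⁴ × (9.350×10⁻⁸ − 4.773×10⁻⁸) = 1.824×10⁷ m²/s².
v = 4271 m/s = 4.271 km/s.

v ≈ 4.27 km/s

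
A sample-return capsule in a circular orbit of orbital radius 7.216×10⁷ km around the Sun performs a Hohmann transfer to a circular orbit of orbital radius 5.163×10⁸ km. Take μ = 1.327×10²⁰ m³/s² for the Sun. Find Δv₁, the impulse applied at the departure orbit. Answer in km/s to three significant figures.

Δv ≈ 13.9 km/s

r₁ = 7.216×10⁷ km = 7.216×10¹⁰ m.
r₂ = 5.163×10⁸ km = 5.163×10¹¹ m.
Transfer ellipse a_t = (r₁ + r₂)/2 = 2.942×10¹¹ m.
At r₁: circular v_c1 = √(μ/r₁) = 42880 m/s; transfer-perihelion v_p = √[μ(2/r₁ − 1/a_t)] = 56810 m/s.
Δv₁ = v_p − v_c1 = 13920 m/s.
= 13.92 km/s.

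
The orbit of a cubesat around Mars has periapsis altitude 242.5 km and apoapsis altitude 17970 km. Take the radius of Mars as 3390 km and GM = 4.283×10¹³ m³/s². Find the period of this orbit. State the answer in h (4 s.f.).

r_p = 3390 + 242.5 = 3632.5 km = 3.6325×10⁶ m.
r_a = 3390 + 17970 = 21360 km = 2.1360×10⁷ m.
Semi-major axis a = (r_p + r_a)/2 = (3632.5 + 21360)/2 = 12496 km = 1.250×10⁷ m.
By Kepler's third law T = 2π√(a³/μ) = 2π × 6.750×10³ = 4.241×10⁴ s.
= 11.78 h.

T ≈ 11.78 h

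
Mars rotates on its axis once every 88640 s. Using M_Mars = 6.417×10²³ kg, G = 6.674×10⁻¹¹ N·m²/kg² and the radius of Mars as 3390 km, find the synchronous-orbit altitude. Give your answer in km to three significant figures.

μ = GM = 6.674×10⁻¹¹ × 6.417×10²³ = 4.283×10¹³ m³/s².
A synchronous orbit has period T, so by Kepler's third law a = (μT²/4π²)^(1/3).
μT²/4π² = 4.283×10¹³ × (8.864×10⁴)² / 39.48 = 8.524×10²¹ m³.
a = 2.043×10⁷ m = 20427 km.
Altitude h = a − R = 20427 − 3390 = 17037 km.

h_sync ≈ 17000 km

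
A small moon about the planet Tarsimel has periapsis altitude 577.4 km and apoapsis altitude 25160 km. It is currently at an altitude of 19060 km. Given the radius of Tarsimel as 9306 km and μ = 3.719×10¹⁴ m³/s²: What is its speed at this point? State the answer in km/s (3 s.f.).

r_p = 9306 + 577.4 = 9883.4 km = 9.8834×10⁶ m.
r_a = 9306 + 25160 = 34466 km = 3.4466×10⁷ m.
r = 9306 + 19060 = 28366 km = 2.837×10⁷ m.
Semi-major axis a = (r_p + r_a)/2 = 22175 km = 2.217×10⁷ m.
Vis-viva: v² = μ(2/r − 1/a) = 3.719×10¹⁴ × (7.051×10⁻⁸ − 4.510×10⁻⁸) = 9.450×10⁶ m²/s².
v = 3074 m/s = 3.074 km/s.

v ≈ 3.07 km/s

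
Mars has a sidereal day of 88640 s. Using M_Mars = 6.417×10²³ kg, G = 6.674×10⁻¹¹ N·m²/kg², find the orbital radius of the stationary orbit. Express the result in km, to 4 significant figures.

r_sync ≈ 20430 km

μ = GM = 6.674×10⁻¹¹ × 6.417×10²³ = 4.283×10¹³ m³/s².
A synchronous orbit has period T, so by Kepler's third law a = (μT²/4π²)^(1/3).
μT²/4π² = 4.283×10¹³ × (8.864×10⁴)² / 39.48 = 8.524×10²¹ m³.
a = 2.043×10⁷ m = 20427 km.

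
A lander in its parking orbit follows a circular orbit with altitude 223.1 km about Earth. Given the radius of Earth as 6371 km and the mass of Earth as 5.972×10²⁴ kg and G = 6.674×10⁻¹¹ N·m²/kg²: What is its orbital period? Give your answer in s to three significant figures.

T ≈ 5330 s

μ = GM = 6.674×10⁻¹¹ × 5.972×10²⁴ = 3.986×10¹⁴ m³/s².
r = 6371 + 223.1 = 6594.1 km = 6.5941×10⁶ m.
Kepler's third law: T = 2π√(r³/μ) = 2π√((6.594×10⁶)³ / 3.986×10¹⁴).
r³/μ = 7.194×10⁵ s², so T = 2π × 8.482×10² = 5.329×10³ s.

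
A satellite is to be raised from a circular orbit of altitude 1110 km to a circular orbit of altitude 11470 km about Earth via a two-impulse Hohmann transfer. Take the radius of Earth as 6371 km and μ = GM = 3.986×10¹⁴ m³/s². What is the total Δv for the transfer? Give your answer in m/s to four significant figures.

Δv_total ≈ 2459 m/s

r₁ = 6371 + 1110 = 7481.0 km = 7.4810×10⁶ m.
r₂ = 6371 + 11470 = 17841 km = 1.7841×10⁷ m.
Transfer ellipse a_t = (r₁ + r₂)/2 = 1.266×10⁷ m.
At r₁: circular v_c1 = √(μ/r₁) = 7299 m/s; transfer-perigee v_p = √[μ(2/r₁ − 1/a_t)] = 8665 m/s.
Δv₁ = v_p − v_c1 = 1365 m/s.
At r₂: circular v_c2 = √(μ/r₂) = 4727 m/s; transfer-apogee v_a = √[μ(2/r₂ − 1/a_t)] = 3633 m/s.
Δv₂ = v_c2 − v_a = 1093 m/s.
Total Δv = Δv₁ + Δv₂ = 2459 m/s.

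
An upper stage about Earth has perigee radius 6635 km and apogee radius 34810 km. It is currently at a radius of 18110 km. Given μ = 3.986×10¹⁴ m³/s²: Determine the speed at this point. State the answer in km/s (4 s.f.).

v ≈ 4.978 km/s

Semi-major axis a = (r_p + r_a)/2 = 20722 km = 2.072×10⁷ m.
Vis-viva: v² = μ(2/r − 1/a) = 3.986×10¹⁴ × (1.104×10⁻⁷ − 4.826×10⁻⁸) = 2.478×10⁷ m²/s².
v = 4978 m/s = 4.978 km/s.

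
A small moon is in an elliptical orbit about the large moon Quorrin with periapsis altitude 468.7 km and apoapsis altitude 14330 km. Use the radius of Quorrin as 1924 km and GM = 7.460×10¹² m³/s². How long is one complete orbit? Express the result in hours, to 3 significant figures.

T ≈ 18.2 hours

r_p = 1924 + 468.7 = 2392.7 km = 2.3927×10⁶ m.
r_a = 1924 + 14330 = 16254 km = 1.6254×10⁷ m.
Semi-major axis a = (r_p + r_a)/2 = (2392.7 + 16254)/2 = 9323.4 km = 9.323×10⁶ m.
By Kepler's third law T = 2π√(a³/μ) = 2π × 1.042×10⁴ = 6.549×10⁴ s.
= 18.19 hours.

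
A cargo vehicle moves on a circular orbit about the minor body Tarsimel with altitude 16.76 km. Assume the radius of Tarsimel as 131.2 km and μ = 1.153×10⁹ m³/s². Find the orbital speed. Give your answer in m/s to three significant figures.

r = 131.2 + 16.76 = 147.96 km = 1.4796×10⁵ m.
For a circular orbit v = √(μ/r) = √(1.153×10⁹ / 1.480×10⁵) = √(7.793×10³) = 88.28 m/s.

v ≈ 88.3 m/s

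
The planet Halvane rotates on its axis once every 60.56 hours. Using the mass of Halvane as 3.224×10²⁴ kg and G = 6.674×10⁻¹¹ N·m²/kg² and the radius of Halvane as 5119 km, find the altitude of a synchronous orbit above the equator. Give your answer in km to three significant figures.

μ = GM = 6.674×10⁻¹¹ × 3.224×10²⁴ = 2.152×10¹⁴ m³/s².
T = 60.56 hours = 2.180×10⁵ s.
A synchronous orbit has period T, so by Kepler's third law a = (μT²/4π²)^(1/3).
μT²/4π² = 2.152×10¹⁴ × (2.180×10⁵)² / 39.48 = 2.591×10²³ m³.
a = 6.375×10⁷ m = 63748 km.
Altitude h = a − R = 63748 − 5119 = 58629 km.

h_sync ≈ 58600 km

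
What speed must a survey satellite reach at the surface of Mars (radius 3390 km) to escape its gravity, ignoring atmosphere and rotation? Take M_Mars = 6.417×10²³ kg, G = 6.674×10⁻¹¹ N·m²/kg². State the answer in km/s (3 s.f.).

μ = GM = 6.674×10⁻¹¹ × 6.417×10²³ = 4.283×10¹³ m³/s².
r = R = 3.390×10⁶ m.
Escape speed v_esc = √(2μ/r) = √(2 × 4.283×10¹³ / 3.390×10⁶) = √(2.527×10⁷) = 5027 m/s.
= 5.027 km/s.

v_esc ≈ 5.03 km/s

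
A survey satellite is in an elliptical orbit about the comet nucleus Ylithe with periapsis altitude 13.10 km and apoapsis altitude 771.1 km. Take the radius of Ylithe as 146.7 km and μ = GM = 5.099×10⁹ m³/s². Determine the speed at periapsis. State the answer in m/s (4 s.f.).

r_p = 146.7 + 13.10 = 159.80 km = 1.5980×10⁵ m.
r_a = 146.7 + 771.1 = 917.80 km = 9.1780×10⁵ m.
Semi-major axis a = (r_p + r_a)/2 = 538.80 km = 5.388×10⁵ m.
Vis-viva: v² = μ(2/r − 1/a) = 5.099×10⁹ × (1.252×10⁻⁵ − 1.856×10⁻⁶) = 5.435×10⁴ m²/s².
v = 233.1 m/s.

v ≈ 233.1 m/s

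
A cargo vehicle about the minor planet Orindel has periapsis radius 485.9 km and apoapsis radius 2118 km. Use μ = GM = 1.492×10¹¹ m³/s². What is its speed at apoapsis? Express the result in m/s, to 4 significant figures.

v ≈ 162.1 m/s

Semi-major axis a = (r_p + r_a)/2 = 1302.0 km = 1.302×10⁶ m.
Vis-viva: v² = μ(2/r − 1/a) = 1.492×10¹¹ × (9.443×10⁻⁷ − 7.681×10⁻⁷) = 2.629×10⁴ m²/s².
v = 162.1 m/s.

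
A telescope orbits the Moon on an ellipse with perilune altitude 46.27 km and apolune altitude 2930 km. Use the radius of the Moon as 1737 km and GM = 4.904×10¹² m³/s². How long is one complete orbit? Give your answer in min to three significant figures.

r_p = 1737 + 46.27 = 1783.3 km = 1.7833×10⁶ m.
r_a = 1737 + 2930 = 4667.0 km = 4.6670×10⁶ m.
Semi-major axis a = (r_p + r_a)/2 = (1783.3 + 4667.0)/2 = 3225.1 km = 3.225×10⁶ m.
By Kepler's third law T = 2π√(a³/μ) = 2π × 2.615×10³ = 1.643×10⁴ s.
= 273.9 min.

T ≈ 274 min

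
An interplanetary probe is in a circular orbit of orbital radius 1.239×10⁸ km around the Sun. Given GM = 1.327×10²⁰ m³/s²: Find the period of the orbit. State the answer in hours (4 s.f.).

T ≈ 6608 hours

r = 1.239×10⁸ km = 1.239×10¹¹ m.
Kepler's third law: T = 2π√(r³/μ) = 2π√((1.239×10¹¹)³ / 1.327×10²⁰).
r³/μ = 1.433×10¹³ s², so T = 2π × 3.786×10⁶ = 2.379×10⁷ s.
Converting: 2.379×10⁷ s ÷ 3600 = 6608 hours.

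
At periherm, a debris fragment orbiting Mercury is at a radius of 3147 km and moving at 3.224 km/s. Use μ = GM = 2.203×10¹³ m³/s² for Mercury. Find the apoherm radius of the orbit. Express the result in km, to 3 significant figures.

r_p = 3.147×10⁶ m.
Specific energy ε = v²/2 − μ/r = -1.803×10⁶ J/kg, so a = −μ/(2ε) = 6.108×10⁶ m.
The apsides satisfy r_p + r_a = 2a, so the apoherm radius is 2a − r_p = 9.070×10⁶ m = 9070.0 km.

apoherm radius ≈ 9070 km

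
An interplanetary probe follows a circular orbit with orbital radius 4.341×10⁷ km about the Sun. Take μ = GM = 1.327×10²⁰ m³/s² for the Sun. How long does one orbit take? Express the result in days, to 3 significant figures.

T ≈ 57.1 days

r = 4.341×10⁷ km = 4.341×10¹⁰ m.
Kepler's third law: T = 2π√(r³/μ) = 2π√((4.341×10¹⁰)³ / 1.327×10²⁰).
r³/μ = 6.165×10¹¹ s², so T = 2π × 7.851×10⁵ = 4.933×10⁶ s.
Converting: 4.933×10⁶ s ÷ 86400 = 57.10 days.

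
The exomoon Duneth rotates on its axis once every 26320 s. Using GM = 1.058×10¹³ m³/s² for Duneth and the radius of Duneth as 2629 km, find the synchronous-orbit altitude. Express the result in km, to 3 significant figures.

h_sync ≈ 3080 km

A synchronous orbit has period T, so by Kepler's third law a = (μT²/4π²)^(1/3).
μT²/4π² = 1.058×10¹³ × (2.632×10⁴)² / 39.48 = 1.857×10²⁰ m³.
a = 5.705×10⁶ m = 5704.7 km.
Altitude h = a − R = 5704.7 − 2629 = 3075.7 km.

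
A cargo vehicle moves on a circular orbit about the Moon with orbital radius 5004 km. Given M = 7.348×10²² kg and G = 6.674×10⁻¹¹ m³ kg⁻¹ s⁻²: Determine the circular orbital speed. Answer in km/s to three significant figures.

μ = GM = 6.674×10⁻¹¹ × 7.348×10²² = 4.904×10¹² m³/s².
r = 5004 km = 5.004×10⁶ m.
For a circular orbit v = √(μ/r) = √(4.904×10¹² / 5.004×10⁶) = √(9.800×10⁵) = 990.0 m/s.
That is 0.99 km/s.

v ≈ 0.99 km/s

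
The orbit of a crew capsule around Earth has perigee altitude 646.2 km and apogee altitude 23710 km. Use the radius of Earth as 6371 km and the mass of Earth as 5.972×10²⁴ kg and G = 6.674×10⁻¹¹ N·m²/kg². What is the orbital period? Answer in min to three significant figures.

T ≈ 419 min

μ = GM = 6.674×10⁻¹¹ × 5.972×10²⁴ = 3.986×10¹⁴ m³/s².
r_p = 6371 + 646.2 = 7017.2 km = 7.0172×10⁶ m.
r_a = 6371 + 23710 = 30081 km = 3.0081×10⁷ m.
Semi-major axis a = (r_p + r_a)/2 = (7017.2 + 30081)/2 = 18549 km = 1.855×10⁷ m.
By Kepler's third law T = 2π√(a³/μ) = 2π × 4.002×10³ = 2.514×10⁴ s.
= 419.0 min.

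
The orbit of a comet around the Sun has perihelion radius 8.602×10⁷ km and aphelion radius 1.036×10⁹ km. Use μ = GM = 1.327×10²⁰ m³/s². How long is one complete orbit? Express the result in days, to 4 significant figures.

T ≈ 2653 days

Semi-major axis a = (r_p + r_a)/2 = (8.6020×10⁷ + 1.0360×10⁹)/2 = 5.6101×10⁸ km = 5.610×10¹¹ m.
By Kepler's third law T = 2π√(a³/μ) = 2π × 3.648×10⁷ = 2.292×10⁸ s.
= 2653 days.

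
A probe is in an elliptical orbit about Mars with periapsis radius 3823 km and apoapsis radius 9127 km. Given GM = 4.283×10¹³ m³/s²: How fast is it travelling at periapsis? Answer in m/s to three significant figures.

Semi-major axis a = (r_p + r_a)/2 = 6475.0 km = 6.475×10⁶ m.
Vis-viva: v² = μ(2/r − 1/a) = 4.283×10¹³ × (5.231×10⁻⁷ − 1.544×10⁻⁷) = 1.579×10⁷ m²/s².
v = 3974 m/s.

v ≈ 3970 m/s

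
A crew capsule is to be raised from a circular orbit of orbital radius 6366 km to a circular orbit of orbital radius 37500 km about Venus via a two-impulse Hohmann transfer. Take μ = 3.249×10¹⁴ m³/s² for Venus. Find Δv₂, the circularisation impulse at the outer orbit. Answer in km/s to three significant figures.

r₁ = 6366 km = 6.366×10⁶ m.
r₂ = 37500 km = 3.750×10⁷ m.
Transfer ellipse a_t = (r₁ + r₂)/2 = 2.193×10⁷ m.
At r₁: circular v_c1 = √(μ/r₁) = 7144 m/s; transfer-periapsis v_p = √[μ(2/r₁ − 1/a_t)] = 9341 m/s.
At r₂: circular v_c2 = √(μ/r₂) = 2943 m/s; transfer-apoapsis v_a = √[μ(2/r₂ − 1/a_t)] = 1586 m/s.
Δv₂ = v_c2 − v_a = 1358 m/s.
= 1.358 km/s.

Δv ≈ 1.36 km/s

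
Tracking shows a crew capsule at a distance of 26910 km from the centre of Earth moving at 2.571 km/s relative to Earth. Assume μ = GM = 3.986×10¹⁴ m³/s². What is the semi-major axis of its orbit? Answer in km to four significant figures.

a ≈ 17320 km

r = 2.691×10⁷ m.
Specific orbital energy ε = v²/2 − μ/r = (2571)²/2 − 3.986×10¹⁴/2.691×10⁷ = -1.151×10⁷ J/kg.
Since ε = −μ/(2a), a = −μ/(2ε) = 1.732×10⁷ m = 17319 km.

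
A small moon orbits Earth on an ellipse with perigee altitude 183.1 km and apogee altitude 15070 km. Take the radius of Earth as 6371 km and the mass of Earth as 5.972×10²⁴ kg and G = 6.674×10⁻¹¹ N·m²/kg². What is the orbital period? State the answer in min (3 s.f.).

μ = GM = 6.674×10⁻¹¹ × 5.972×10²⁴ = 3.986×10¹⁴ m³/s².
r_p = 6371 + 183.1 = 6554.1 km = 6.5541×10⁶ m.
r_a = 6371 + 15070 = 21441 km = 2.1441×10⁷ m.
Semi-major axis a = (r_p + r_a)/2 = (6554.1 + 21441)/2 = 13998 km = 1.400×10⁷ m.
By Kepler's third law T = 2π√(a³/μ) = 2π × 2.623×10³ = 1.648×10⁴ s.
= 274.7 min.

T ≈ 275 min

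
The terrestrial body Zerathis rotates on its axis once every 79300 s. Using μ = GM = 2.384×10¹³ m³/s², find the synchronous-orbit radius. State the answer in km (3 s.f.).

A synchronous orbit has period T, so by Kepler's third law a = (μT²/4π²)^(1/3).
μT²/4π² = 2.384×10¹³ × (7.930×10⁴)² / 39.48 = 3.797×10²¹ m³.
a = 1.560×10⁷ m = 15601 km.

r_sync ≈ 15600 km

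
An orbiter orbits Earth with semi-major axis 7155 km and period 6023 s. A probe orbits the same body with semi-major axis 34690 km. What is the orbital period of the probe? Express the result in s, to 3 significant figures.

Kepler's third law: T² ∝ a³, so T₂ = T₁ (a₂/a₁)^(3/2).
a₂/a₁ = 4.848, (a₂/a₁)^(3/2) = 10.68.
T₂ = 6023 × 10.68 = 64300 s.

T₂ ≈ 64300 s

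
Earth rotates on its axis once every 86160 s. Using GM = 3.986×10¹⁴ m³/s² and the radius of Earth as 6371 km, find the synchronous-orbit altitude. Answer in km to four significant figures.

h_sync ≈ 35790 km

A synchronous orbit has period T, so by Kepler's third law a = (μT²/4π²)^(1/3).
μT²/4π² = 3.986×10¹⁴ × (8.616×10⁴)² / 39.48 = 7.495×10²² m³.
a = 4.216×10⁷ m = 42163 km.
Altitude h = a − R = 42163 − 6371 = 35792 km.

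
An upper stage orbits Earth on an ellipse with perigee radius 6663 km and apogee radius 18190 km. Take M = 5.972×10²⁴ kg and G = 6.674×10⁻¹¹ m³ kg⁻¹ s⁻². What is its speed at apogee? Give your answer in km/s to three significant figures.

v ≈ 3.43 km/s

μ = GM = 6.674×10⁻¹¹ × 5.972×10²⁴ = 3.986×10¹⁴ m³/s².
Semi-major axis a = (r_p + r_a)/2 = 12426 km = 1.243×10⁷ m.
Vis-viva: v² = μ(2/r − 1/a) = 3.986×10¹⁴ × (1.100×10⁻⁷ − 8.047×10⁻⁸) = 1.175×10⁷ m²/s².
v = 3428 m/s = 3.428 km/s.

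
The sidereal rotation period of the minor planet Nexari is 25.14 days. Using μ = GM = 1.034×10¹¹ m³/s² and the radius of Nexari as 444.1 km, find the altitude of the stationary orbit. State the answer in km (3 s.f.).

h_sync ≈ 22700 km

T = 25.14 days = 2.172×10⁶ s.
A synchronous orbit has period T, so by Kepler's third law a = (μT²/4π²)^(1/3).
μT²/4π² = 1.034×10¹¹ × (2.172×10⁶)² / 39.48 = 1.236×10²² m³.
a = 2.312×10⁷ m = 23119 km.
Altitude h = a − R = 23119 − 444.1 = 22675 km.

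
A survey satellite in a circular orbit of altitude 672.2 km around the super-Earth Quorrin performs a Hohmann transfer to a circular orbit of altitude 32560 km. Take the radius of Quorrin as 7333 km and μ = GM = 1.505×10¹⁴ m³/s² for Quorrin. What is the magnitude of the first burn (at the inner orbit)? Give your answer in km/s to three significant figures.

r₁ = 7333 + 672.2 = 8005.2 km = 8.0052×10⁶ m.
r₂ = 7333 + 32560 = 39893 km = 3.9893×10⁷ m.
Transfer ellipse a_t = (r₁ + r₂)/2 = 2.395×10⁷ m.
At r₁: circular v_c1 = √(μ/r₁) = 4336 m/s; transfer-periapsis v_p = √[μ(2/r₁ − 1/a_t)] = 5596 m/s.
Δv₁ = v_p − v_c1 = 1260 m/s.
= 1.260 km/s.

Δv ≈ 1.26 km/s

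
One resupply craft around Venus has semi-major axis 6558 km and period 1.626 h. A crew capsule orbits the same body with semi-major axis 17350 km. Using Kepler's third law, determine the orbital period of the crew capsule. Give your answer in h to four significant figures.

T₂ ≈ 6.997 h

Kepler's third law: T² ∝ a³, so T₂ = T₁ (a₂/a₁)^(3/2).
a₂/a₁ = 2.646, (a₂/a₁)^(3/2) = 4.303.
T₂ = 1.626 × 4.303 = 6.997 h.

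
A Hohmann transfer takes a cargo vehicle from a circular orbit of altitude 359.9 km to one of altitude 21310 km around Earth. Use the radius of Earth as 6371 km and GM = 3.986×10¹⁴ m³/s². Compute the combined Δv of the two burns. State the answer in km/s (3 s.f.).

Δv_total ≈ 3.49 km/s

r₁ = 6371 + 359.9 = 6730.9 km = 6.7309×10⁶ m.
r₂ = 6371 + 21310 = 27681 km = 2.7681×10⁷ m.
Transfer ellipse a_t = (r₁ + r₂)/2 = 1.721×10⁷ m.
At r₁: circular v_c1 = √(μ/r₁) = 7695 m/s; transfer-perigee v_p = √[μ(2/r₁ − 1/a_t)] = 9761 m/s.
Δv₁ = v_p − v_c1 = 2065 m/s.
At r₂: circular v_c2 = √(μ/r₂) = 3795 m/s; transfer-apogee v_a = √[μ(2/r₂ − 1/a_t)] = 2373 m/s.
Δv₂ = v_c2 − v_a = 1421 m/s.
Total Δv = Δv₁ + Δv₂ = 3487 m/s = 3.487 km/s.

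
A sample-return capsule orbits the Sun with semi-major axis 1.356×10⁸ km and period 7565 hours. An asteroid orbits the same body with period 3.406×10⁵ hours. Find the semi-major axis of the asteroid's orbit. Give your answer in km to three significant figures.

Kepler's third law: a³ ∝ T², so a₂ = a₁ (T₂/T₁)^(2/3).
T₂/T₁ = 45.02, (T₂/T₁)^(2/3) = 12.66.
a₂ = 1.356×10⁸ × 12.66 = 1.716×10⁹ km.

a₂ ≈ 1.72×10⁹ km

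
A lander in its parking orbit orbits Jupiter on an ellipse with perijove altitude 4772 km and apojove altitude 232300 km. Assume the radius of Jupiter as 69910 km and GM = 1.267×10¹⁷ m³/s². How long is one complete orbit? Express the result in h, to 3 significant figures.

T ≈ 12.7 h

r_p = 69910 + 4772 = 74682 km = 7.4682×10⁷ m.
r_a = 69910 + 232300 = 302210 km = 3.0221×10⁸ m.
Semi-major axis a = (r_p + r_a)/2 = (74682 + 3.0221×10⁵)/2 = 1.8845×10⁵ km = 1.884×10⁸ m.
By Kepler's third law T = 2π√(a³/μ) = 2π × 7.268×10³ = 4.566×10⁴ s.
= 12.68 h.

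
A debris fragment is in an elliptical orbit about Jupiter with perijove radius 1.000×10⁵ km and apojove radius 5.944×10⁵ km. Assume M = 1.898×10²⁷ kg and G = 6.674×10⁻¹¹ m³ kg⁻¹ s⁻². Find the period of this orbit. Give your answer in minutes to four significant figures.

μ = GM = 6.674×10⁻¹¹ × 1.898×10²⁷ = 1.267×10¹⁷ m³/s².
Semi-major axis a = (r_p + r_a)/2 = (1.0000×10⁵ + 5.9440×10⁵)/2 = 3.4720×10⁵ km = 3.472×10⁸ m.
By Kepler's third law T = 2π√(a³/μ) = 2π × 1.818×10⁴ = 1.142×10⁵ s.
= 1904 minutes.

T ≈ 1904 minutes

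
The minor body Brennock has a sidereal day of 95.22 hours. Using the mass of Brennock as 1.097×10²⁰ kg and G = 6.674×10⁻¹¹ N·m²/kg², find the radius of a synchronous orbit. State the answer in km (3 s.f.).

r_sync ≈ 2790 km

μ = GM = 6.674×10⁻¹¹ × 1.097×10²⁰ = 7.321×10⁹ m³/s².
T = 95.22 hours = 3.428×10⁵ s.
A synchronous orbit has period T, so by Kepler's third law a = (μT²/4π²)^(1/3).
μT²/4π² = 7.321×10⁹ × (3.428×10⁵)² / 39.48 = 2.179×10¹⁹ m³.
a = 2.793×10⁶ m = 2793.2 km.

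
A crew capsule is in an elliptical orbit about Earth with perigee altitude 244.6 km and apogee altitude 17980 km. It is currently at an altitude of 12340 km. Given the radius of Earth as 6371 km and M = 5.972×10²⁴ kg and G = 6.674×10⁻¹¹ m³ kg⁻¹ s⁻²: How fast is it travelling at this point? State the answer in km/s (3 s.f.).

v ≈ 4.11 km/s

μ = GM = 6.674×10⁻¹¹ × 5.972×10²⁴ = 3.986×10¹⁴ m³/s².
r_p = 6371 + 244.6 = 6615.6 km = 6.6156×10⁶ m.
r_a = 6371 + 17980 = 24351 km = 2.4351×10⁷ m.
r = 6371 + 12340 = 18711 km = 1.871×10⁷ m.
Semi-major axis a = (r_p + r_a)/2 = 15483 km = 1.548×10⁷ m.
Vis-viva: v² = μ(2/r − 1/a) = 3.986×10¹⁴ × (1.069×10⁻⁷ − 6.459×10⁻⁸) = 1.686×10⁷ m²/s².
v = 4106 m/s = 4.106 km/s.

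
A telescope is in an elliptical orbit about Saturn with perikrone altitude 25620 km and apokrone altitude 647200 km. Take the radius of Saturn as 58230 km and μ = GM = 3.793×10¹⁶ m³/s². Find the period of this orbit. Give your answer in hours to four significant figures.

T ≈ 70.26 hours

r_p = 58230 + 25620 = 83850 km = 8.3850×10⁷ m.
r_a = 58230 + 647200 = 705430 km = 7.0543×10⁸ m.
Semi-major axis a = (r_p + r_a)/2 = (83850 + 7.0543×10⁵)/2 = 3.9464×10⁵ km = 3.946×10⁸ m.
By Kepler's third law T = 2π√(a³/μ) = 2π × 4.025×10⁴ = 2.529×10⁵ s.
= 70.26 hours.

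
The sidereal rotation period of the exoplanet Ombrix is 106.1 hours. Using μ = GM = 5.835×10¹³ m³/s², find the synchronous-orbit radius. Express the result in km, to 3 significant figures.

r_sync ≈ 60000 km

T = 106.1 hours = 3.820×10⁵ s.
A synchronous orbit has period T, so by Kepler's third law a = (μT²/4π²)^(1/3).
μT²/4π² = 5.835×10¹³ × (3.820×10⁵)² / 39.48 = 2.156×10²³ m³.
a = 5.997×10⁷ m = 59966 km.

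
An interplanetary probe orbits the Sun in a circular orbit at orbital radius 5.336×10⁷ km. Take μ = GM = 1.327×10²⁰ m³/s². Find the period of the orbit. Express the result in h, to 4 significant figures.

r = 5.336×10⁷ km = 5.336×10¹⁰ m.
Kepler's third law: T = 2π√(r³/μ) = 2π√((5.336×10¹⁰)³ / 1.327×10²⁰).
r³/μ = 1.145×10¹² s², so T = 2π × 1.070×10⁶ = 6.723×10⁶ s.
Converting: 6.723×10⁶ s ÷ 3600 = 1868 h.

T ≈ 1868 h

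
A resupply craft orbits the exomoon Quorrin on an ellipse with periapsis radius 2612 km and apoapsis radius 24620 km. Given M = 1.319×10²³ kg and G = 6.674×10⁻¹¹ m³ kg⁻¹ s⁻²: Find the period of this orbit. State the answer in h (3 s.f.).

T ≈ 29.6 h

μ = GM = 6.674×10⁻¹¹ × 1.319×10²³ = 8.803×10¹² m³/s².
Semi-major axis a = (r_p + r_a)/2 = (2612.0 + 24620)/2 = 13616 km = 1.362×10⁷ m.
By Kepler's third law T = 2π√(a³/μ) = 2π × 1.693×10⁴ = 1.064×10⁵ s.
= 29.56 h.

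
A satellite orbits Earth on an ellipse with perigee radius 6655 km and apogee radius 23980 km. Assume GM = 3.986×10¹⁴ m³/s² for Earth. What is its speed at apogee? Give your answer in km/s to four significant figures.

Semi-major axis a = (r_p + r_a)/2 = 15318 km = 1.532×10⁷ m.
Vis-viva: v² = μ(2/r − 1/a) = 3.986×10¹⁴ × (8.340×10⁻⁸ − 6.528×10⁻⁸) = 7.222×10⁶ m²/s².
v = 2687 m/s = 2.687 km/s.

v ≈ 2.687 km/s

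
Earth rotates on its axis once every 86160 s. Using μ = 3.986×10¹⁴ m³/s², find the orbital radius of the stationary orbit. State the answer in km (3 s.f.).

r_sync ≈ 42200 km

A synchronous orbit has period T, so by Kepler's third law a = (μT²/4π²)^(1/3).
μT²/4π² = 3.986×10¹⁴ × (8.616×10⁴)² / 39.48 = 7.495×10²² m³.
a = 4.216×10⁷ m = 42163 km.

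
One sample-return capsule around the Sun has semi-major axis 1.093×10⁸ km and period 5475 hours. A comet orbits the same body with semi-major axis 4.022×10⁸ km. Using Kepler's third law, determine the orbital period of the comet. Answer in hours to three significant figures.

T₂ ≈ 38600 hours

Kepler's third law: T² ∝ a³, so T₂ = T₁ (a₂/a₁)^(3/2).
a₂/a₁ = 3.680, (a₂/a₁)^(3/2) = 7.059.
T₂ = 5475 × 7.059 = 38650 hours.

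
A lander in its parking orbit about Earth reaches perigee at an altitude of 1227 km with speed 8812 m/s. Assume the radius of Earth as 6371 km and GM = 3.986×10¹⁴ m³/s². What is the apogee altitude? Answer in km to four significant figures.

apogee altitude ≈ 15260 km

r_p = 6371 + 1227 = 7598.0 km = 7.598×10⁶ m.
Specific energy ε = v²/2 − μ/r = -1.364×10⁷ J/kg, so a = −μ/(2ε) = 1.462×10⁷ m.
The apsides satisfy r_p + r_a = 2a, so the apogee radius is 2a − r_p = 2.163×10⁷ m = 21635 km.
Apogee altitude = 21635 − 6371 = 15264 km.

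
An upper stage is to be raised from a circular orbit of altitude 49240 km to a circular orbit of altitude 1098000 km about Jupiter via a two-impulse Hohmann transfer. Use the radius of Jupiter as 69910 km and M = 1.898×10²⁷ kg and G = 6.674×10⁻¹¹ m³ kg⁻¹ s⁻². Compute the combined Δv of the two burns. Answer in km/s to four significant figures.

Δv_total ≈ 17.25 km/s

μ = GM = 6.674×10⁻¹¹ × 1.898×10²⁷ = 1.267×10¹⁷ m³/s².
r₁ = 69910 + 49240 = 119150 km = 1.1915×10⁸ m.
r₂ = 69910 + 1098000 = 1167900 km = 1.1679×10⁹ m.
Transfer ellipse a_t = (r₁ + r₂)/2 = 6.435×10⁸ m.
At r₁: circular v_c1 = √(μ/r₁) = 32610 m/s; transfer-perijove v_p = √[μ(2/r₁ − 1/a_t)] = 43930 m/s.
Δv₁ = v_p − v_c1 = 11320 m/s.
At r₂: circular v_c2 = √(μ/r₂) = 10410 m/s; transfer-apojove v_a = √[μ(2/r₂ − 1/a_t)] = 4481 m/s.
Δv₂ = v_c2 − v_a = 5933 m/s.
Total Δv = Δv₁ + Δv₂ = 17250 m/s = 17.25 km/s.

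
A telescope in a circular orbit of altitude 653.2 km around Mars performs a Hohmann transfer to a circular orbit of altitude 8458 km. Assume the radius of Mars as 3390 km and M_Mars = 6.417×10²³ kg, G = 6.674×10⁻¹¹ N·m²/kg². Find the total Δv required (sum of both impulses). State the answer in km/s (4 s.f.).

μ = GM = 6.674×10⁻¹¹ × 6.417×10²³ = 4.283×10¹³ m³/s².
r₁ = 3390 + 653.2 = 4043.2 km = 4.0432×10⁶ m.
r₂ = 3390 + 8458 = 11848 km = 1.1848×10⁷ m.
Transfer ellipse a_t = (r₁ + r₂)/2 = 7.946×10⁶ m.
At r₁: circular v_c1 = √(μ/r₁) = 3255 m/s; transfer-periapsis v_p = √[μ(2/r₁ − 1/a_t)] = 3974 m/s.
Δv₁ = v_p − v_c1 = 719.7 m/s.
At r₂: circular v_c2 = √(μ/r₂) = 1901 m/s; transfer-apoapsis v_a = √[μ(2/r₂ − 1/a_t)] = 1356 m/s.
Δv₂ = v_c2 − v_a = 545.0 m/s.
Total Δv = Δv₁ + Δv₂ = 1265 m/s = 1.265 km/s.

Δv_total ≈ 1.265 km/s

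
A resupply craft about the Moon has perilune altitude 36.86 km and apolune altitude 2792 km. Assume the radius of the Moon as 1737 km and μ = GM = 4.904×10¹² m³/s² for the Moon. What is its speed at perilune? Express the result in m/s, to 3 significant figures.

v ≈ 1990 m/s

r_p = 1737 + 36.86 = 1773.9 km = 1.7739×10⁶ m.
r_a = 1737 + 2792 = 4529.0 km = 4.5290×10⁶ m.
Semi-major axis a = (r_p + r_a)/2 = 3151.4 km = 3.151×10⁶ m.
Vis-viva: v² = μ(2/r − 1/a) = 4.904×10¹² × (1.127×10⁻⁶ − 3.173×10⁻⁷) = 3.973×10⁶ m²/s².
v = 1993 m/s.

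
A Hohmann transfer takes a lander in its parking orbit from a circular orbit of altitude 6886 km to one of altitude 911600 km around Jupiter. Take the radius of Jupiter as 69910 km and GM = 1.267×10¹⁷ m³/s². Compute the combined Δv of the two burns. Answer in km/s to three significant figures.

r₁ = 69910 + 6886 = 76796 km = 7.6796×10⁷ m.
r₂ = 69910 + 911600 = 981510 km = 9.8151×10⁸ m.
Transfer ellipse a_t = (r₁ + r₂)/2 = 5.292×10⁸ m.
At r₁: circular v_c1 = √(μ/r₁) = 40620 m/s; transfer-perijove v_p = √[μ(2/r₁ − 1/a_t)] = 55320 m/s.
Δv₁ = v_p − v_c1 = 14700 m/s.
At r₂: circular v_c2 = √(μ/r₂) = 11360 m/s; transfer-apojove v_a = √[μ(2/r₂ − 1/a_t)] = 4328 m/s.
Δv₂ = v_c2 − v_a = 7033 m/s.
Total Δv = Δv₁ + Δv₂ = 21730 m/s = 21.73 km/s.

Δv_total ≈ 21.7 km/s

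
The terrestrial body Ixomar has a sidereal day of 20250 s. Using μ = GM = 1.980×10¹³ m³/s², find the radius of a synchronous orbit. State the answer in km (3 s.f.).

r_sync ≈ 5900 km

A synchronous orbit has period T, so by Kepler's third law a = (μT²/4π²)^(1/3).
μT²/4π² = 1.980×10¹³ × (2.025×10⁴)² / 39.48 = 2.057×10²⁰ m³.
a = 5.903×10⁶ m = 5902.7 km.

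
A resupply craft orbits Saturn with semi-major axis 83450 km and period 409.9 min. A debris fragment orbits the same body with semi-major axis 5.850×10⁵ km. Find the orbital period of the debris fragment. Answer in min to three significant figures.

Kepler's third law: T² ∝ a³, so T₂ = T₁ (a₂/a₁)^(3/2).
a₂/a₁ = 7.010, (a₂/a₁)^(3/2) = 18.56.
T₂ = 409.9 × 18.56 = 7608 min.

T₂ ≈ 7610 min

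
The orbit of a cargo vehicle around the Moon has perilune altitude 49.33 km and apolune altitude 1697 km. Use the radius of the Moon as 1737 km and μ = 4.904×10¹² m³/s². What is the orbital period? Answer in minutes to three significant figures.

r_p = 1737 + 49.33 = 1786.3 km = 1.7863×10⁶ m.
r_a = 1737 + 1697 = 3434.0 km = 3.4340×10⁶ m.
Semi-major axis a = (r_p + r_a)/2 = (1786.3 + 3434.0)/2 = 2610.2 km = 2.610×10⁶ m.
By Kepler's third law T = 2π√(a³/μ) = 2π × 1.904×10³ = 1.196×10⁴ s.
= 199.4 minutes.

T ≈ 199 minutes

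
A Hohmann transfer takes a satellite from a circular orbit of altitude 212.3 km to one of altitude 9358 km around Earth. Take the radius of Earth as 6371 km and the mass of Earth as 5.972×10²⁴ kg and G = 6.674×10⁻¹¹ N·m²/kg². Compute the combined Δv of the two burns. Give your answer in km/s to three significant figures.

Δv_total ≈ 2.63 km/s

μ = GM = 6.674×10⁻¹¹ × 5.972×10²⁴ = 3.986×10¹⁴ m³/s².
r₁ = 6371 + 212.3 = 6583.3 km = 6.5833×10⁶ m.
r₂ = 6371 + 9358 = 15729 km = 1.5729×10⁷ m.
Transfer ellipse a_t = (r₁ + r₂)/2 = 1.116×10⁷ m.
At r₁: circular v_c1 = √(μ/r₁) = 7781 m/s; transfer-perigee v_p = √[μ(2/r₁ − 1/a_t)] = 9239 m/s.
Δv₁ = v_p − v_c1 = 1458 m/s.
At r₂: circular v_c2 = √(μ/r₂) = 5034 m/s; transfer-apogee v_a = √[μ(2/r₂ − 1/a_t)] = 3867 m/s.
Δv₂ = v_c2 − v_a = 1167 m/s.
Total Δv = Δv₁ + Δv₂ = 2625 m/s = 2.625 km/s.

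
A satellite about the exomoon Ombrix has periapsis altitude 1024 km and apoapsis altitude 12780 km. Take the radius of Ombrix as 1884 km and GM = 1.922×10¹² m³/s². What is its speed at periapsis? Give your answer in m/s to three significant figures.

v ≈ 1050 m/s

r_p = 1884 + 1024 = 2908.0 km = 2.9080×10⁶ m.
r_a = 1884 + 12780 = 14664 km = 1.4664×10⁷ m.
Semi-major axis a = (r_p + r_a)/2 = 8786.0 km = 8.786×10⁶ m.
Vis-viva: v² = μ(2/r − 1/a) = 1.922×10¹² × (6.878×10⁻⁷ − 1.138×10⁻⁷) = 1.103×10⁶ m²/s².
v = 1050 m/s.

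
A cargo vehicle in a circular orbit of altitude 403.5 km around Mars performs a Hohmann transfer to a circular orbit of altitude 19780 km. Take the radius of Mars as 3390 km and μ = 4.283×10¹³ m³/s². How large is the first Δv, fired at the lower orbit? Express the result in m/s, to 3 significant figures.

Δv ≈ 1040 m/s

r₁ = 3390 + 403.5 = 3793.5 km = 3.7935×10⁶ m.
r₂ = 3390 + 19780 = 23170 km = 2.3170×10⁷ m.
Transfer ellipse a_t = (r₁ + r₂)/2 = 1.348×10⁷ m.
At r₁: circular v_c1 = √(μ/r₁) = 3360 m/s; transfer-periapsis v_p = √[μ(2/r₁ − 1/a_t)] = 4405 m/s.
Δv₁ = v_p − v_c1 = 1045 m/s.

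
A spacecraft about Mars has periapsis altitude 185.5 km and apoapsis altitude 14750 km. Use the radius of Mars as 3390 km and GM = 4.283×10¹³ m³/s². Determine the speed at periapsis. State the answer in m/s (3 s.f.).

r_p = 3390 + 185.5 = 3575.5 km = 3.5755×10⁶ m.
r_a = 3390 + 14750 = 18140 km = 1.8140×10⁷ m.
Semi-major axis a = (r_p + r_a)/2 = 10858 km = 1.086×10⁷ m.
Vis-viva: v² = μ(2/r − 1/a) = 4.283×10¹³ × (5.594×10⁻⁷ − 9.210×10⁻⁸) = 2.001×10⁷ m²/s².
v = 4474 m/s.

v ≈ 4470 m/s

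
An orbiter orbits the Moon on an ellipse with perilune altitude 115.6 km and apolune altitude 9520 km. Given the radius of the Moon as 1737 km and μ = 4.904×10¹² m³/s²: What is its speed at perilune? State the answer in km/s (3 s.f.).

v ≈ 2.13 km/s

r_p = 1737 + 115.6 = 1852.6 km = 1.8526×10⁶ m.
r_a = 1737 + 9520 = 11257 km = 1.1257×10⁷ m.
Semi-major axis a = (r_p + r_a)/2 = 6554.8 km = 6.555×10⁶ m.
Vis-viva: v² = μ(2/r − 1/a) = 4.904×10¹² × (1.080×10⁻⁶ − 1.526×10⁻⁷) = 4.546×10⁶ m²/s².
v = 2132 m/s = 2.132 km/s.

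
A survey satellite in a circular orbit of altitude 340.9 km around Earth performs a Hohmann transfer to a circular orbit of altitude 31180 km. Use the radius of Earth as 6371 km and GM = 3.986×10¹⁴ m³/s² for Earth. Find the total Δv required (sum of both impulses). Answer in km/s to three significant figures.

r₁ = 6371 + 340.9 = 6711.9 km = 6.7119×10⁶ m.
r₂ = 6371 + 31180 = 37551 km = 3.7551×10⁷ m.
Transfer ellipse a_t = (r₁ + r₂)/2 = 2.213×10⁷ m.
At r₁: circular v_c1 = √(μ/r₁) = 7706 m/s; transfer-perigee v_p = √[μ(2/r₁ − 1/a_t)] = 10040 m/s.
Δv₁ = v_p − v_c1 = 2332 m/s.
At r₂: circular v_c2 = √(μ/r₂) = 3258 m/s; transfer-apogee v_a = √[μ(2/r₂ − 1/a_t)] = 1794 m/s.
Δv₂ = v_c2 − v_a = 1464 m/s.
Total Δv = Δv₁ + Δv₂ = 3796 m/s = 3.796 km/s.

Δv_total ≈ 3.80 km/s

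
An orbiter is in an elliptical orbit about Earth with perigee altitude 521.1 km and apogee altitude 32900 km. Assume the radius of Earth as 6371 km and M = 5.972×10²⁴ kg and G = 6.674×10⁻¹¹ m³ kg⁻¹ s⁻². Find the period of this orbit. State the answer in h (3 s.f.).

μ = GM = 6.674×10⁻¹¹ × 5.972×10²⁴ = 3.986×10¹⁴ m³/s².
r_p = 6371 + 521.1 = 6892.1 km = 6.8921×10⁶ m.
r_a = 6371 + 32900 = 39271 km = 3.9271×10⁷ m.
Semi-major axis a = (r_p + r_a)/2 = (6892.1 + 39271)/2 = 23082 km = 2.308×10⁷ m.
By Kepler's third law T = 2π√(a³/μ) = 2π × 5.554×10³ = 3.490×10⁴ s.
= 9.694 h.

T ≈ 9.69 h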